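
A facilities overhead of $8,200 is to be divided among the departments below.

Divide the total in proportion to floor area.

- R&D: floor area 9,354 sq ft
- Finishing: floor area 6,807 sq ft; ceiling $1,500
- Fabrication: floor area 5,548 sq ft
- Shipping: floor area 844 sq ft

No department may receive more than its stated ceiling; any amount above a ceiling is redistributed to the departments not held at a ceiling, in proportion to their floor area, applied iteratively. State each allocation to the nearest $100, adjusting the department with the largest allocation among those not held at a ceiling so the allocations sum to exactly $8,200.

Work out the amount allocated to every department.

R&D: $3,900 · Finishing: $1,500 · Fabrication: $2,400 · Shipping: $400

Total floor area = 22,553.
Proportional shares (ignoring caps): R&D 3,401.00; Finishing 2,474.94; Fabrication 2,017.19; Shipping 306.87.
Cap binds for Finishing ($1,500); remaining pool $6,700 reallocated over remaining floor area 15,746.
Shares after redistribution: R&D 3,980.17 → $4,000; Fabrication 2,360.70 → $2,400; Shipping 359.13 → $400.
Rounding difference −$100 applied to R&D → $3,900.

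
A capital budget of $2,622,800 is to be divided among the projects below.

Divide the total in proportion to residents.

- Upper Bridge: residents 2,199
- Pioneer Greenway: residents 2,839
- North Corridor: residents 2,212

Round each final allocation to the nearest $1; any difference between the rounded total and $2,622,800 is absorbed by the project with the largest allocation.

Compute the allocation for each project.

Upper Bridge: $795,522 | Pioneer Greenway: $1,027,053 | North Corridor: $800,225

Total residents = 7,250.
Raw shares: Upper Bridge 2,199/7,250 × $2,622,800 = 795,522.37; Pioneer Greenway 2,839/7,250 × $2,622,800 = 1,027,052.30; North Corridor 2,212/7,250 × $2,622,800 = 800,225.32.
Rounded to nearest $1: Upper Bridge $795,522; Pioneer Greenway $1,027,052; North Corridor $800,225. Sum = $2,622,799.
Difference $2,622,800 − $2,622,799 = +$1 applied to largest allocation (Pioneer Greenway): Pioneer Greenway becomes $1,027,053.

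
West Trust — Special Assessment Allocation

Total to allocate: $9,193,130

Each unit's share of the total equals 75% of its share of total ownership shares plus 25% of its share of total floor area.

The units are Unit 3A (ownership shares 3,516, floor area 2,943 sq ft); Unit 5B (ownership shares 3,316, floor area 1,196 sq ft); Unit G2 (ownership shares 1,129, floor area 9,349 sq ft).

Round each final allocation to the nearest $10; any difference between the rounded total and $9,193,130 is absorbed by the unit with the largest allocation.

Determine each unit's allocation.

Totals — ownership shares 7,961, floor area 13,488.
Combined weights (75% ownership shares + 25% floor area): Unit 3A 0.3858; Unit 5B 0.3346; Unit G2 0.2796.
Pro-rata amounts: Unit 3A 3,546,601.82; Unit 5B 3,075,706.83; Unit G2 2,570,821.35.
Rounded to nearest $10: Unit 3A $3,546,600; Unit 5B $3,075,710; Unit G2 $2,570,820. Sum = $9,193,130.
Rounded total matches; no reconciliation needed.

Unit 3A: $3,546,600; Unit 5B: $3,075,710; Unit G2: $2,570,820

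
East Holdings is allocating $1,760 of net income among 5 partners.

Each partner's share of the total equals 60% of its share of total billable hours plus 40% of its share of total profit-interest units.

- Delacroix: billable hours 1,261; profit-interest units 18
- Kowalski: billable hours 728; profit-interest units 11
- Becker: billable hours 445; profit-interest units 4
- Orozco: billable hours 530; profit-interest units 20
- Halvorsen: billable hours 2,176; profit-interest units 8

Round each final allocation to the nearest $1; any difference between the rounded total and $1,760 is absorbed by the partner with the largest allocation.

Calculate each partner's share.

Delacroix: $467 | Kowalski: $277 | Becker: $138 | Orozco: $340 | Halvorsen: $538

Totals — billable hours 5,140, profit-interest units 61.
Blended shares (60% billable hours + 40% profit-interest units): Delacroix 0.2652; Kowalski 0.1571; Becker 0.0782; Orozco 0.1930; Halvorsen 0.3065.
Proportional shares: Delacroix 466.81; Kowalski 276.52; Becker 137.59; Orozco 339.71; Halvorsen 539.38.
Rounded to nearest $1: Delacroix $467; Kowalski $277; Becker $138; Orozco $340; Halvorsen $539. Sum = $1,761.
Difference $1,760 − $1,761 = −$1 applied to largest allocation (Halvorsen): Halvorsen becomes $538.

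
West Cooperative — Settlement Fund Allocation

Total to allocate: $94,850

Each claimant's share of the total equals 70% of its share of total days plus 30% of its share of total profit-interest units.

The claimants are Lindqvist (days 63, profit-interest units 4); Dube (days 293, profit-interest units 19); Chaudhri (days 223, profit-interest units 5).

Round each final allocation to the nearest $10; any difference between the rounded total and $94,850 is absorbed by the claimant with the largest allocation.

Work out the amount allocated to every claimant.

Lindqvist: $11,290; Dube: $52,910; Chaudhri: $30,650

Totals — days 579, profit-interest units 28.
Blended shares (70% days + 30% profit-interest units): Lindqvist 0.1190; Dube 0.5578; Chaudhri 0.3232.
Unrounded shares: Lindqvist 11,289.33; Dube 52,907.60; Chaudhri 30,653.07.
Rounded to nearest $10: Lindqvist $11,290; Dube $52,910; Chaudhri $30,650. Sum = $94,850.
No rounding difference to absorb.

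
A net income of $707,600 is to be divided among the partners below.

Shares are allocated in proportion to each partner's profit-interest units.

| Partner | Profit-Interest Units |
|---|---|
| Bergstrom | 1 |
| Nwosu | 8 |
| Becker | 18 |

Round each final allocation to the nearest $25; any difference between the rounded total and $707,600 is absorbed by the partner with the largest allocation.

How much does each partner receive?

Bergstrom: $26,200 | Nwosu: $209,650 | Becker: $471,750

Profit-interest units total: 27.
Pro-rata amounts: Bergstrom 1/27 × $707,600 = 26,207.41; Nwosu 8/27 × $707,600 = 209,659.26; Becker 18/27 × $707,600 = 471,733.33.
Rounded to nearest $25: Bergstrom $26,200; Nwosu $209,650; Becker $471,725. Sum = $707,575.
Difference $707,600 − $707,575 = +$25 applied to largest allocation (Becker): Becker becomes $471,750.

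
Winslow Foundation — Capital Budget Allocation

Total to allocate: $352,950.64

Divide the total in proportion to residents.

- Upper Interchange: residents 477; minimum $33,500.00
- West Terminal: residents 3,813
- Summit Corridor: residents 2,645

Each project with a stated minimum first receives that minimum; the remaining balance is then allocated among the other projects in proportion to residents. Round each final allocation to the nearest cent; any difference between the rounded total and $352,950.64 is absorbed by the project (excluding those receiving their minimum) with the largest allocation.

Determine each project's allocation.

Minimums first: Upper Interchange $33,500.00. Balance $319,450.64.
Balance split over remaining residents 6,458: West Terminal 188,613.3927 → $188,613.39; Summit Corridor 130,837.2473 → $130,837.25.

Upper Interchange: $33,500.00; West Terminal: $188,613.39; Summit Corridor: $130,837.25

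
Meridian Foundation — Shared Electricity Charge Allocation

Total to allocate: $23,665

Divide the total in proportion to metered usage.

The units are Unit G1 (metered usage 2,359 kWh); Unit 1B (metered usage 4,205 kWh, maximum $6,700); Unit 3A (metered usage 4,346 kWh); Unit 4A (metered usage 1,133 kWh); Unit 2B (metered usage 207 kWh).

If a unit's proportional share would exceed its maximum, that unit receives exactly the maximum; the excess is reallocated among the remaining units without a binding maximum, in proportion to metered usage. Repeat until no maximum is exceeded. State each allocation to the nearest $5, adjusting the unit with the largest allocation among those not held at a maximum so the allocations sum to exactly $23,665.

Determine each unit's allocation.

Metered usage total: 12,250.
Pro-rata shares before constraints: Unit G1 4,557.20; Unit 1B 8,123.37; Unit 3A 8,395.76; Unit 4A 2,188.77; Unit 2B 399.89.
Held at cap: Unit 1B ($6,700); balance $16,965 reallocated over remaining metered usage 8,045.
Remaining shares: Unit G1 4,974.57 → $4,975; Unit 3A 9,164.68 → $9,165; Unit 4A 2,389.23 → $2,390; Unit 2B 436.51 → $435.

Unit G1: $4,975 | Unit 1B: $6,700 | Unit 3A: $9,165 | Unit 4A: $2,390 | Unit 2B: $435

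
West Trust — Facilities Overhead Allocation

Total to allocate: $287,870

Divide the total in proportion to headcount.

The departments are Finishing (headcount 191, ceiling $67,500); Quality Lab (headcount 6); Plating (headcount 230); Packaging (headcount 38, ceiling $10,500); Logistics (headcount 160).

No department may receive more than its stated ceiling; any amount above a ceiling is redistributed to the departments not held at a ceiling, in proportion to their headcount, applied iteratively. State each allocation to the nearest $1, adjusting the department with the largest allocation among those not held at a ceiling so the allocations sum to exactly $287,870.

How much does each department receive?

Finishing: $67,500; Quality Lab: $3,180; Plating: $121,894; Packaging: $10,500; Logistics: $84,796

Headcount total: 625.
Unconstrained shares: Finishing 87,973.07; Quality Lab 2,763.55; Plating 105,936.16; Packaging 17,502.496; Logistics 73,694.72.
Held at cap: Finishing ($67,500), Packaging ($10,500); remaining pool $209,870 reallocated over remaining headcount 396.
Shares after redistribution: Quality Lab 3,179.85 → $3,180; Plating 121,894.19 → $121,894; Logistics 84,795.96 → $84,796.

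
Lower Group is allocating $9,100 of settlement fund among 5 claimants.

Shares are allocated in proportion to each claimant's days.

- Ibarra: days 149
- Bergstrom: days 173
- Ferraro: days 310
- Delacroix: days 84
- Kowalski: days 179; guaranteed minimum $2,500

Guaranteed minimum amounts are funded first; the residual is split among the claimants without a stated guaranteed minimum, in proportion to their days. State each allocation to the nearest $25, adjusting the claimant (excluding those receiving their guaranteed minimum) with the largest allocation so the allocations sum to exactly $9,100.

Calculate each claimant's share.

Minimums first: Kowalski $2,500. Remaining pool $6,600.
Remaining pool split over remaining days 716: Ibarra 1,373.46 → $1,375; Bergstrom 1,594.69 → $1,600; Ferraro 2,857.54 → $2,850; Delacroix 774.30 → $775.

Ibarra: $1,375 · Bergstrom: $1,600 · Ferraro: $2,850 · Delacroix: $775 · Kowalski: $2,500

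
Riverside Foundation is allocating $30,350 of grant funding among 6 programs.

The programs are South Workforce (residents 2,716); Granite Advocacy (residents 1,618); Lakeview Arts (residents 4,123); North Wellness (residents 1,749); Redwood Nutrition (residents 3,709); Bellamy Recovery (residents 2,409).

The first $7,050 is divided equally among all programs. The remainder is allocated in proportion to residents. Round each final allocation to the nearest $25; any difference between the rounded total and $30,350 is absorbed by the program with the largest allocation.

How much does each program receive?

$7,050 shared equally gives $1,175 per program.
Remainder $23,300 by residents (total 16,324): South Workforce 3,876.67 → $3,875; Granite Advocacy 2,309.45 → $2,300; Lakeview Arts 5,884.95 → $5,875; North Wellness 2,496.43 → $2,500; Redwood Nutrition 5,294.03 → $5,300; Bellamy Recovery 3,438.48 → $3,450.
Totals: South Workforce $1,175 + $3,875 = $5,050; Granite Advocacy $1,175 + $2,300 = $3,475; Lakeview Arts $1,175 + $5,875 = $7,050; North Wellness $1,175 + $2,500 = $3,675; Redwood Nutrition $1,175 + $5,300 = $6,475; Bellamy Recovery $1,175 + $3,450 = $4,625.

South Workforce: $5,050 · Granite Advocacy: $3,475 · Lakeview Arts: $7,050 · North Wellness: $3,675 · Redwood Nutrition: $6,475 · Bellamy Recovery: $4,625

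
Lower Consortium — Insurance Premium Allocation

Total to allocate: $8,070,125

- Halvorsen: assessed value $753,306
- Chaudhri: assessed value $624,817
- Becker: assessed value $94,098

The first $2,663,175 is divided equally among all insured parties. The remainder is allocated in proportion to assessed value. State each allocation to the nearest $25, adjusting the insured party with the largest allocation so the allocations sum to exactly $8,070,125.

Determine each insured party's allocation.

Halvorsen: $3,654,350; Chaudhri: $3,182,450; Becker: $1,233,325

$2,663,175 shared equally gives $887,725 per insured party.
Remainder $5,406,950 by assessed value (total 1,472,221): Halvorsen 2,766,628.02 → $2,766,625; Chaudhri 2,294,733.11 → $2,294,725; Becker 345,588.86 → $345,600.
Totals: Halvorsen $887,725 + $2,766,625 = $3,654,350; Chaudhri $887,725 + $2,294,725 = $3,182,450; Becker $887,725 + $345,600 = $1,233,325.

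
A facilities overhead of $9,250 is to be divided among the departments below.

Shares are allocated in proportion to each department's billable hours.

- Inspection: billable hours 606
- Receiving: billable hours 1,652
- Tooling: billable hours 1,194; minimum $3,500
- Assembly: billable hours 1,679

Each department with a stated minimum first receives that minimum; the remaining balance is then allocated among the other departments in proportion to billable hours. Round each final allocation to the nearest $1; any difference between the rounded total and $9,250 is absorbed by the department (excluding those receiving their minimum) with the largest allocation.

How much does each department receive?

Inspection: $885; Receiving: $2,413; Tooling: $3,500; Assembly: $2,452

Fund the minimums — Tooling $3,500. Balance $5,750.
Balance split over remaining billable hours 3,937: Inspection 885.06 → $885; Receiving 2,412.75 → $2,413; Assembly 2,452.18 → $2,452.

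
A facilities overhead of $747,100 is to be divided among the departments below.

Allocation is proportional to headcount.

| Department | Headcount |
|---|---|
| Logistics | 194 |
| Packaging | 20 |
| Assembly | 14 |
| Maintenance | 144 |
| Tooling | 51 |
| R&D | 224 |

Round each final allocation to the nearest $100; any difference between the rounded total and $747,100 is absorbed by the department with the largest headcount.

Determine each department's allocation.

Sum of headcount: 647.
Proportional shares: Logistics 194/647 × $747,100 = 224,014.53; Packaging 20/647 × $747,100 = 23,094.28; Assembly 14/647 × $747,100 = 16,166.00; Maintenance 144/647 × $747,100 = 166,278.83; Tooling 51/647 × $747,100 = 58,890.42; R&D 224/647 × $747,100 = 258,655.95.
Rounded to nearest $100: Logistics $224,000; Packaging $23,100; Assembly $16,200; Maintenance $166,300; Tooling $58,900; R&D $258,700. Sum = $747,200.
Difference $747,100 − $747,200 = −$100 applied to largest headcount (R&D): R&D becomes $258,600.

Logistics: $224,000; Packaging: $23,100; Assembly: $16,200; Maintenance: $166,300; Tooling: $58,900; R&D: $258,600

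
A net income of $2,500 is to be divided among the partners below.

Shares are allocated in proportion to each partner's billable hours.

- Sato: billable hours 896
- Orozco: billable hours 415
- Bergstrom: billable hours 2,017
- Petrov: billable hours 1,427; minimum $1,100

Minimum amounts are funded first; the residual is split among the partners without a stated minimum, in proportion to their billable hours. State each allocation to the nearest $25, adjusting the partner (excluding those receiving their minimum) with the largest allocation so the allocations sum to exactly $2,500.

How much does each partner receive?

Fund the minimums — Petrov $1,100. Balance $1,400.
Balance split over remaining billable hours 3,328: Sato 376.92 → $375; Orozco 174.58 → $175; Bergstrom 848.50 → $850.

Sato: $375 | Orozco: $175 | Bergstrom: $850 | Petrov: $1,100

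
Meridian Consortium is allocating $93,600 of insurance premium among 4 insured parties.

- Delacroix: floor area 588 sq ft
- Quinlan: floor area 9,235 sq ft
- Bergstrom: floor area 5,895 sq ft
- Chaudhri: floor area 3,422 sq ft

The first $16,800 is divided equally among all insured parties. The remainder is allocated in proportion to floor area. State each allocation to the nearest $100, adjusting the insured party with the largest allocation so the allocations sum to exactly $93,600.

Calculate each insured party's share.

First tranche $16,800 split equally: $4,200 each.
Remainder $76,800 by floor area (total 19,140): Delacroix 2,359.37 → $2,400; Quinlan 37,055.80 → $37,100; Bergstrom 23,653.92 → $23,700; Chaudhri 13,730.91 → $13,700.
Rounding difference −$100 on remainder applied to Quinlan.
Totals: Delacroix $4,200 + $2,400 = $6,600; Quinlan $4,200 + $37,000 = $41,200; Bergstrom $4,200 + $23,700 = $27,900; Chaudhri $4,200 + $13,700 = $17,900.

Delacroix: $6,600 · Quinlan: $41,200 · Bergstrom: $27,900 · Chaudhri: $17,900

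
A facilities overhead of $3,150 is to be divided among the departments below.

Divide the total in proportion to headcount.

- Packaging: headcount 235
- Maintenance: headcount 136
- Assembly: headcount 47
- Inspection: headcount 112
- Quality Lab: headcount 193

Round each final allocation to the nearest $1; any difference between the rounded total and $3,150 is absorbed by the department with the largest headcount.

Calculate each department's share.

Packaging: $1,023; Maintenance: $593; Assembly: $205; Inspection: $488; Quality Lab: $841

Total headcount = 723.
Raw shares: Packaging 235/723 × $3,150 = 1,023.86; Maintenance 136/723 × $3,150 = 592.53; Assembly 47/723 × $3,150 = 204.77; Inspection 112/723 × $3,150 = 487.97; Quality Lab 193/723 × $3,150 = 840.87.
Rounded to nearest $1: Packaging $1,024; Maintenance $593; Assembly $205; Inspection $488; Quality Lab $841. Sum = $3,151.
Difference $3,150 − $3,151 = −$1 applied to largest headcount (Packaging): Packaging becomes $1,023.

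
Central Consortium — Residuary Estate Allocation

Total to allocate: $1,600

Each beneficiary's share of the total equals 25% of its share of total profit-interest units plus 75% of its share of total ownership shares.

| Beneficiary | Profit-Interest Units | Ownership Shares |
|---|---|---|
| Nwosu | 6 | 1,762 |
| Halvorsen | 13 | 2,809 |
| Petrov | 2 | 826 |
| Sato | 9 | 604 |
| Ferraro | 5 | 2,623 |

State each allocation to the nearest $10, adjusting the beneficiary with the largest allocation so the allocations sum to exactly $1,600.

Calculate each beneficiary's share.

Totals — profit-interest units 35, ownership shares 8,624.
Combined weights (25% profit-interest units + 75% ownership shares): Nwosu 0.1961; Halvorsen 0.3371; Petrov 0.0861; Sato 0.1168; Ferraro 0.2638.
Proportional shares: Nwosu 313.75; Halvorsen 539.43; Petrov 137.79; Sato 186.90; Ferraro 422.12.
Rounded to nearest $10: Nwosu $310; Halvorsen $540; Petrov $140; Sato $190; Ferraro $420. Sum = $1,600.
No rounding difference to absorb.

Nwosu: $310 · Halvorsen: $540 · Petrov: $140 · Sato: $190 · Ferraro: $420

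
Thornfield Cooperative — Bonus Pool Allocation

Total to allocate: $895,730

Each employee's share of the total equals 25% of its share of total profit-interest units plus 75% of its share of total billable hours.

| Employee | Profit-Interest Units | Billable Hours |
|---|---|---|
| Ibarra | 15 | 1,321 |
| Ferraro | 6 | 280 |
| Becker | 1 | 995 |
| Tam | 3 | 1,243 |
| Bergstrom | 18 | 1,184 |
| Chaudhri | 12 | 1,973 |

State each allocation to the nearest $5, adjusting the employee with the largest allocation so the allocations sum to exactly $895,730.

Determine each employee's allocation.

Profit-interest units total 55; billable hours total 6,996.
Combined weights (25% profit-interest units + 75% billable hours): Ibarra 0.2098; Ferraro 0.0573; Becker 0.1112; Tam 0.1469; Bergstrom 0.2087; Chaudhri 0.2661.
Pro-rata amounts: Ibarra 187,922.77; Ferraro 51,316.26; Becker 99,617.31; Tam 131,574.75; Bergstrom 186,981.72; Chaudhri 238,317.19.
After rounding ($5): Ibarra $187,925; Ferraro $51,315; Becker $99,615; Tam $131,575; Bergstrom $186,980; Chaudhri $238,315. Sum = $895,725.
Difference $895,730 − $895,725 = +$5 applied to largest allocation (Chaudhri): Chaudhri becomes $238,320.

Ibarra: $187,925; Ferraro: $51,315; Becker: $99,615; Tam: $131,575; Bergstrom: $186,980; Chaudhri: $238,320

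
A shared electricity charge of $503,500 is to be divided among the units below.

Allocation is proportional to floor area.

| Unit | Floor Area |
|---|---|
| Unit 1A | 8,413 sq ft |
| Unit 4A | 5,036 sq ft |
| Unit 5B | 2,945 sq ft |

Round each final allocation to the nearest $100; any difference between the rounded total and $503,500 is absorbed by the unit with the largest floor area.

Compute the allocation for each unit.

Unit 1A: $258,400; Unit 4A: $154,700; Unit 5B: $90,400

Combined floor area = 8,413 + 5,036 + 2,945 = 16,394.
Proportional shares: Unit 1A 258,383.89; Unit 4A 154,667.93; Unit 5B 90,448.18.
Rounded to nearest $100: Unit 1A $258,400; Unit 4A $154,700; Unit 5B $90,400. Sum = $503,500.
No rounding difference to absorb.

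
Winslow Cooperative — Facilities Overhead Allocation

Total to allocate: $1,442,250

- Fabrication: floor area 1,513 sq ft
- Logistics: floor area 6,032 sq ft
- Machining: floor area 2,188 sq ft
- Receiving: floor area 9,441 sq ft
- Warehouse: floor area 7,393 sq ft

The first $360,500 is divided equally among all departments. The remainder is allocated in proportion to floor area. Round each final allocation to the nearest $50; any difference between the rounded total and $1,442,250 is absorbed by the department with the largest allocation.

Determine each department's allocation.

Fabrication: $133,700; Logistics: $317,700; Machining: $161,200; Receiving: $456,500; Warehouse: $373,150

$360,500 shared equally gives $72,100 per department.
Remainder $1,081,750 by floor area (total 26,567): Fabrication 61,606.04 → $61,600; Logistics 245,609.82 → $245,600; Machining 89,090.56 → $89,100; Receiving 384,416.82 → $384,400; Warehouse 301,026.75 → $301,050.
Totals: Fabrication $72,100 + $61,600 = $133,700; Logistics $72,100 + $245,600 = $317,700; Machining $72,100 + $89,100 = $161,200; Receiving $72,100 + $384,400 = $456,500; Warehouse $72,100 + $301,050 = $373,150.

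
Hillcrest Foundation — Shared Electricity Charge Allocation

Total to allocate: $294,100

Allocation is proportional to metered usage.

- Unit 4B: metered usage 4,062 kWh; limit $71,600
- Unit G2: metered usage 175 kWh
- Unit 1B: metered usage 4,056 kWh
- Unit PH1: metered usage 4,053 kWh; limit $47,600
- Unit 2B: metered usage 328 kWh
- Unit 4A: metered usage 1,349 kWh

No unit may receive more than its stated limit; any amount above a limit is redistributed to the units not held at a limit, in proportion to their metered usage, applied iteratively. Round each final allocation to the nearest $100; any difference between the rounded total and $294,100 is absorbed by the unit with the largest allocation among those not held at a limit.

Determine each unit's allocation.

Unit 4B: $71,600; Unit G2: $5,200; Unit 1B: $120,100; Unit PH1: $47,600; Unit 2B: $9,700; Unit 4A: $39,900

Combined metered usage = 14,023.
Proportional shares (ignoring caps): Unit 4B 85,191.06; Unit G2 3,670.22; Unit 1B 85,065.22; Unit PH1 85,002.30; Unit 2B 6,879.04; Unit 4A 28,292.16.
Capped: Unit 4B ($71,600), Unit PH1 ($47,600); residual $174,900 reallocated over remaining metered usage 5,908.
Shares after redistribution: Unit G2 5,180.69 → $5,200; Unit 1B 120,073.53 → $120,100; Unit 2B 9,710.09 → $9,700; Unit 4A 39,935.70 → $39,900.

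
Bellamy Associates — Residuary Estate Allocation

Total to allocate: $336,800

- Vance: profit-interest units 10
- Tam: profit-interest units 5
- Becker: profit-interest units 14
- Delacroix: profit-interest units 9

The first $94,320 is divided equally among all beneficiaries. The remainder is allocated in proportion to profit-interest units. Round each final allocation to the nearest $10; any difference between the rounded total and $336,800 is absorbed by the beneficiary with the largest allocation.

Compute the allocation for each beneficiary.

Vance: $87,390 | Tam: $55,490 | Becker: $112,910 | Delacroix: $81,010

First tranche $94,320 split equally: $23,580 each.
Remainder $242,480 by profit-interest units (total 38): Vance 63,810.53 → $63,810; Tam 31,905.26 → $31,910; Becker 89,334.74 → $89,330; Delacroix 57,429.47 → $57,430.
Totals: Vance $23,580 + $63,810 = $87,390; Tam $23,580 + $31,910 = $55,490; Becker $23,580 + $89,330 = $112,910; Delacroix $23,580 + $57,430 = $81,010.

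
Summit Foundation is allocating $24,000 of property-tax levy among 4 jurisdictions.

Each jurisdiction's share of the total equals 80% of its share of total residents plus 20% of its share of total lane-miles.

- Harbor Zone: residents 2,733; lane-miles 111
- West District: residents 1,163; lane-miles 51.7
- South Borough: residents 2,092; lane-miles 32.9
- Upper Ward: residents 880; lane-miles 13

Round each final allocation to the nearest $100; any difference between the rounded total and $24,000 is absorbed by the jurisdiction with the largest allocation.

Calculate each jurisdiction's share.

Harbor Zone: $10,200 | West District: $4,400 | South Borough: $6,600 | Upper Ward: $2,800

Totals — residents 6,868, lane-miles 208.6.
Composite weights (80% residents + 20% lane-miles): Harbor Zone 0.4248; West District 0.1850; South Borough 0.2752; Upper Ward 0.1150.
Pro-rata amounts: Harbor Zone 10,194.47; West District 4,440.90; South Borough 6,605.39; Upper Ward 2,759.24.
At nearest $100: Harbor Zone $10,200; West District $4,400; South Borough $6,600; Upper Ward $2,800. Sum = $24,000.
Sum already equals the total — no adjustment.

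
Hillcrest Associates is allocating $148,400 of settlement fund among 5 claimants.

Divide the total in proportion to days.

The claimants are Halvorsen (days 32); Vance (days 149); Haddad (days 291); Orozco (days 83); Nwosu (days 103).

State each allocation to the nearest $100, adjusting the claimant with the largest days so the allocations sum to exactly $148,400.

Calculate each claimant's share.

Halvorsen: $7,200; Vance: $33,600; Haddad: $65,700; Orozco: $18,700; Nwosu: $23,200

Sum of days: 658.
Unrounded shares: Halvorsen 32/658 × $148,400 = 7,217.02; Vance 149/658 × $148,400 = 33,604.26; Haddad 291/658 × $148,400 = 65,629.79; Orozco 83/658 × $148,400 = 18,719.15; Nwosu 103/658 × $148,400 = 23,229.79.
After rounding ($100): Halvorsen $7,200; Vance $33,600; Haddad $65,600; Orozco $18,700; Nwosu $23,200. Sum = $148,300.
Difference $148,400 − $148,300 = +$100 applied to largest days (Haddad): Haddad becomes $65,700.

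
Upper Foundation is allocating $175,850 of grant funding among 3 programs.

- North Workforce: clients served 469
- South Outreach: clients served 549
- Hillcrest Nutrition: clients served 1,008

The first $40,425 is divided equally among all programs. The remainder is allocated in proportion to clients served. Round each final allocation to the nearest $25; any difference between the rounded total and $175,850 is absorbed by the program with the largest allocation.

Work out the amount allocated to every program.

First tranche $40,425 split equally: $13,475 each.
Remainder $135,425 by clients served (total 2,026): North Workforce 31,349.62 → $31,350; South Outreach 36,697.10 → $36,700; Hillcrest Nutrition 67,378.28 → $67,375.
Totals: North Workforce $13,475 + $31,350 = $44,825; South Outreach $13,475 + $36,700 = $50,175; Hillcrest Nutrition $13,475 + $67,375 = $80,850.

North Workforce: $44,825 | South Outreach: $50,175 | Hillcrest Nutrition: $80,850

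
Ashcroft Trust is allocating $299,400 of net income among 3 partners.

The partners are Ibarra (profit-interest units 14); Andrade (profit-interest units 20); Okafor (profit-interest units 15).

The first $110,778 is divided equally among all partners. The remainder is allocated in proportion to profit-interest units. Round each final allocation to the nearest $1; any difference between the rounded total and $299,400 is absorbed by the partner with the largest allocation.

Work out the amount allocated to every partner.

Ibarra: $90,818; Andrade: $113,915; Okafor: $94,667

First tranche $110,778 split equally: $36,926 each.
Remainder $188,622 by profit-interest units (total 49): Ibarra 53,892.00 → $53,892; Andrade 76,988.57 → $76,989; Okafor 57,741.43 → $57,741.
Totals: Ibarra $36,926 + $53,892 = $90,818; Andrade $36,926 + $76,989 = $113,915; Okafor $36,926 + $57,741 = $94,667.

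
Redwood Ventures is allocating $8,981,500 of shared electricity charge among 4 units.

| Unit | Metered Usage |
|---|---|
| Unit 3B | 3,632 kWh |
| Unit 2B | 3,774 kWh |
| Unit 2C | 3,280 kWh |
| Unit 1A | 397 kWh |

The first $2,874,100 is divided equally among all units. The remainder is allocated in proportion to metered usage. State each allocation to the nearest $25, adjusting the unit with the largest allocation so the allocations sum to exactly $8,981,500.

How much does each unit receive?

Unit 3B: $2,719,975; Unit 2B: $2,798,225; Unit 2C: $2,526,000; Unit 1A: $937,300

$2,874,100 shared equally gives $718,525 per unit.
Remainder $6,107,400 by metered usage (total 11,083): Unit 3B 2,001,450.58 → $2,001,450; Unit 2B 2,079,701.13 → $2,079,700; Unit 2C 1,807,477.40 → $1,807,475; Unit 1A 218,770.89 → $218,775.
Totals: Unit 3B $718,525 + $2,001,450 = $2,719,975; Unit 2B $718,525 + $2,079,700 = $2,798,225; Unit 2C $718,525 + $1,807,475 = $2,526,000; Unit 1A $718,525 + $218,775 = $937,300.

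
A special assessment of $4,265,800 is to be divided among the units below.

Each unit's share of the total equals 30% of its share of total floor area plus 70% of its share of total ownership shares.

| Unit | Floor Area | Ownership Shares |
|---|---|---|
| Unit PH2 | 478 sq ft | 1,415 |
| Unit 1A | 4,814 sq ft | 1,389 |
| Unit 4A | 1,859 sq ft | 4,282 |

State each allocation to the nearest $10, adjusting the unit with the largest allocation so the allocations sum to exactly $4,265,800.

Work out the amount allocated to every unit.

Unit PH2: $681,830; Unit 1A: $1,446,840; Unit 4A: $2,137,130

Totals — floor area 7,151, ownership shares 7,086.
Blended shares (30% floor area + 70% ownership shares): Unit PH2 0.1598; Unit 1A 0.3392; Unit 4A 0.5010.
Pro-rata amounts: Unit PH2 681,827.60; Unit 1A 1,446,839.89; Unit 4A 2,137,132.51.
At nearest $10: Unit PH2 $681,830; Unit 1A $1,446,840; Unit 4A $2,137,130. Sum = $4,265,800.
Rounded total matches; no reconciliation needed.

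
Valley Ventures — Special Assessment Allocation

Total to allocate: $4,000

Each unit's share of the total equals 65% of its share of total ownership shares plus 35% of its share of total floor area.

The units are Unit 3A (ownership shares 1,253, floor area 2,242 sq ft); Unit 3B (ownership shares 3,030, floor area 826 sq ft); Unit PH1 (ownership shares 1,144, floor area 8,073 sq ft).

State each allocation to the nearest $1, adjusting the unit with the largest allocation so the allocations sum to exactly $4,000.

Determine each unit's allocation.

Totals — ownership shares 5,427, floor area 11,141.
Composite weights (65% ownership shares + 35% floor area): Unit 3A 0.2205; Unit 3B 0.3889; Unit PH1 0.3906.
Unrounded shares: Unit 3A 882.03; Unit 3B 1,555.43; Unit PH1 1,562.54.
Rounded to nearest $1: Unit 3A $882; Unit 3B $1,555; Unit PH1 $1,563. Sum = $4,000.
No rounding difference to absorb.

Unit 3A: $882 · Unit 3B: $1,555 · Unit PH1: $1,563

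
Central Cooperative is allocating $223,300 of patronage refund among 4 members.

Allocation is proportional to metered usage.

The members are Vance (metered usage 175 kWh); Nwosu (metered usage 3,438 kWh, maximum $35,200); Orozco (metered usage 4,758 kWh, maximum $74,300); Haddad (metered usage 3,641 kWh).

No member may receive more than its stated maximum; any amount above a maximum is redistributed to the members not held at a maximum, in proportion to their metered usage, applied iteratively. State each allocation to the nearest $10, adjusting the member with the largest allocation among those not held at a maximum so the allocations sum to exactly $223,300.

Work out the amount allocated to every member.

Vance: $5,220 · Nwosu: $35,200 · Orozco: $74,300 · Haddad: $108,580

Sum of metered usage: 12,012.
Pro-rata shares before constraints: Vance 3,253.21; Nwosu 63,911.54; Orozco 88,450.00; Haddad 67,685.26.
Capped: Nwosu ($35,200), Orozco ($74,300); balance $113,800 reallocated over remaining metered usage 3,816.
Shares after redistribution: Vance 5,218.82 → $5,220; Haddad 108,581.18 → $108,580.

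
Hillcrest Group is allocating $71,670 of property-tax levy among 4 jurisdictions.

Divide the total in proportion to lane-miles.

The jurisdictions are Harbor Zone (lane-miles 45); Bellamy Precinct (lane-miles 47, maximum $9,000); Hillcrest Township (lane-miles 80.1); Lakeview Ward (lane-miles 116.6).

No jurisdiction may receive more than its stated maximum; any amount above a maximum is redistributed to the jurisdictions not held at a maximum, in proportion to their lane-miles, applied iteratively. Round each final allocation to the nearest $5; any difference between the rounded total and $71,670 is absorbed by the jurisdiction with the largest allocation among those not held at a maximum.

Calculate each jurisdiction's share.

Harbor Zone: $11,670 · Bellamy Precinct: $9,000 · Hillcrest Township: $20,770 · Lakeview Ward: $30,230

Combined lane-miles = 288.7.
Unconstrained shares: Harbor Zone 11,171.29; Bellamy Precinct 11,667.79; Hillcrest Township 19,884.89; Lakeview Ward 28,946.04.
Cap binds for Bellamy Precinct ($9,000); remaining pool $62,670 reallocated over remaining lane-miles 241.7.
Shares after redistribution: Harbor Zone 11,667.98 → $11,670; Hillcrest Township 20,769.00 → $20,770; Lakeview Ward 30,233.02 → $30,235.
Rounding difference −$5 applied to Lakeview Ward → $30,230.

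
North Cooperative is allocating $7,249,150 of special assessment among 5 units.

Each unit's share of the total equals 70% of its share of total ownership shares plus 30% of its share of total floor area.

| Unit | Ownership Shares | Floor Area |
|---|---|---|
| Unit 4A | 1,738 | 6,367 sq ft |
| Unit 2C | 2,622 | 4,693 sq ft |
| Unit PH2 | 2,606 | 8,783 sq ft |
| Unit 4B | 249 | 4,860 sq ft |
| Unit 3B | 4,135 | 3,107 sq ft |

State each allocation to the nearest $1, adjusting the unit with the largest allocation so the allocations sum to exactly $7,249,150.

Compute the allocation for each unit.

Totals — ownership shares 11,350, floor area 27,810.
Blended shares (70% ownership shares + 30% floor area): Unit 4A 0.1759; Unit 2C 0.2123; Unit PH2 0.2555; Unit 4B 0.0678; Unit 3B 0.2885.
Pro-rata amounts: Unit 4A 1,274,932.32; Unit 2C 1,539,247.72; Unit PH2 1,851,932.82; Unit 4B 491,376.48; Unit 3B 2,091,660.66.
After rounding ($1): Unit 4A $1,274,932; Unit 2C $1,539,248; Unit PH2 $1,851,933; Unit 4B $491,376; Unit 3B $2,091,661. Sum = $7,249,150.
Sum already equals the total — no adjustment.

Unit 4A: $1,274,932 · Unit 2C: $1,539,248 · Unit PH2: $1,851,933 · Unit 4B: $491,376 · Unit 3B: $2,091,661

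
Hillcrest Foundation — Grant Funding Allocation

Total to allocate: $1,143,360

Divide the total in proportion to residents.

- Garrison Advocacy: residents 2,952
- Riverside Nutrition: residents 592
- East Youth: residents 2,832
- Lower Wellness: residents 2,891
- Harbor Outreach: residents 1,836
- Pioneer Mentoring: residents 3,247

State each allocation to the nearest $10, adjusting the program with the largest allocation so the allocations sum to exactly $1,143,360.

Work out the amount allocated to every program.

Combined residents = 14,350.
Raw shares: Garrison Advocacy 2,952/14,350 × $1,143,360 = 235,205.49; Riverside Nutrition 592/14,350 × $1,143,360 = 47,168.58; East Youth 2,832/14,350 × $1,143,360 = 225,644.29; Lower Wellness 2,891/14,350 × $1,143,360 = 230,345.21; Harbor Outreach 1,836/14,350 × $1,143,360 = 146,286.34; Pioneer Mentoring 3,247/14,350 × $1,143,360 = 258,710.10.
After rounding ($10): Garrison Advocacy $235,210; Riverside Nutrition $47,170; East Youth $225,640; Lower Wellness $230,350; Harbor Outreach $146,290; Pioneer Mentoring $258,710. Sum = $1,143,370.
Difference $1,143,360 − $1,143,370 = −$10 applied to largest allocation (Pioneer Mentoring): Pioneer Mentoring becomes $258,700.

Garrison Advocacy: $235,210 | Riverside Nutrition: $47,170 | East Youth: $225,640 | Lower Wellness: $230,350 | Harbor Outreach: $146,290 | Pioneer Mentoring: $258,700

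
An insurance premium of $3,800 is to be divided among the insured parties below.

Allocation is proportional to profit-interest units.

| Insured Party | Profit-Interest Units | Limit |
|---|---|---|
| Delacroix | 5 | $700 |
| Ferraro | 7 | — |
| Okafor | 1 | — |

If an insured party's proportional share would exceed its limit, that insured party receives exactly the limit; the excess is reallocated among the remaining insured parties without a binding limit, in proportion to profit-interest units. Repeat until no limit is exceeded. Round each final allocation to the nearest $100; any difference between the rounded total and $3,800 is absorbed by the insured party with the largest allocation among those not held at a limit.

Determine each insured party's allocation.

Total profit-interest units = 13.
Proportional shares (ignoring caps): Delacroix 1,461.54; Ferraro 2,046.15; Okafor 292.31.
Cap binds for Delacroix ($700); balance $3,100 reallocated over remaining profit-interest units 8.
Shares after redistribution: Ferraro 2,712.50 → $2,700; Okafor 387.50 → $400.

Delacroix: $700 · Ferraro: $2,700 · Okafor: $400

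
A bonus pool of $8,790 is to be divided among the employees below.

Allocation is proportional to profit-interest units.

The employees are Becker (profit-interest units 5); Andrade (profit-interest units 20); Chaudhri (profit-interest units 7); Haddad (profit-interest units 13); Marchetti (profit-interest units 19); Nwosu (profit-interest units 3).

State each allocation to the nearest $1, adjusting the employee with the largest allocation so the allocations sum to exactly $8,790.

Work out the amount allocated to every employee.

Total profit-interest units = 67.
Pro-rata amounts: Becker 5/67 × $8,790 = 655.97; Andrade 20/67 × $8,790 = 2,623.88; Chaudhri 7/67 × $8,790 = 918.36; Haddad 13/67 × $8,790 = 1,705.52; Marchetti 19/67 × $8,790 = 2,492.69; Nwosu 3/67 × $8,790 = 393.58.
At nearest $1: Becker $656; Andrade $2,624; Chaudhri $918; Haddad $1,706; Marchetti $2,493; Nwosu $394. Sum = $8,791.
Difference $8,790 − $8,791 = −$1 applied to largest allocation (Andrade): Andrade becomes $2,623.

Becker: $656 | Andrade: $2,623 | Chaudhri: $918 | Haddad: $1,706 | Marchetti: $2,493 | Nwosu: $394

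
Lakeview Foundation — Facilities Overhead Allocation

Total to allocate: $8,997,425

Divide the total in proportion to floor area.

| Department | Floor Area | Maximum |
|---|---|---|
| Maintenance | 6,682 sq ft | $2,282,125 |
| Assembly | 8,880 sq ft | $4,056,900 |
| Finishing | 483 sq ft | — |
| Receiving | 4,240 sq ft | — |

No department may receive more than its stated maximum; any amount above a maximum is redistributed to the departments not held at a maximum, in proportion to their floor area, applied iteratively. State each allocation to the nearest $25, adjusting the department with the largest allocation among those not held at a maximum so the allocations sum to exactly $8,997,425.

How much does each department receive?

Maintenance: $2,282,125 | Assembly: $4,056,900 | Finishing: $271,875 | Receiving: $2,386,525

Total floor area = 20,285.
Pro-rata shares before constraints: Maintenance 2,963,805.46; Assembly 3,938,729.80; Finishing 214,234.97; Receiving 1,880,654.77.
Held at cap: Maintenance ($2,282,125); residual $6,715,300 reallocated over remaining floor area 13,603.
Held at cap: Assembly ($4,056,900); residual $2,658,400 reallocated over remaining floor area 4,723.
Remaining shares: Finishing 271,862.63 → $271,875; Receiving 2,386,537.37 → $2,386,525.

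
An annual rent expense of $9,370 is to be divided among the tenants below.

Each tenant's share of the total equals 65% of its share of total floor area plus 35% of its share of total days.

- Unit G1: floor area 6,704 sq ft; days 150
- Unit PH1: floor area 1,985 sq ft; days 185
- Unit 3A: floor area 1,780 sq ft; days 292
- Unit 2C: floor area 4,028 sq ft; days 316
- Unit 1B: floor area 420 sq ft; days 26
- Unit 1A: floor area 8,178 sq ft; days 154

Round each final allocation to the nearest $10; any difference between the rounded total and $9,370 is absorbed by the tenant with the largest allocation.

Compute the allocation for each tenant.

Unit G1: $2,210; Unit PH1: $1,060; Unit 3A: $1,320; Unit 2C: $1,990; Unit 1B: $190; Unit 1A: $2,600

Totals — floor area 23,095, days 1,123.
Blended shares (65% floor area + 35% days): Unit G1 0.2354; Unit PH1 0.1135; Unit 3A 0.1411; Unit 2C 0.2119; Unit 1B 0.0199; Unit 1A 0.2782.
Raw shares: Unit G1 2,205.99; Unit PH1 1,063.73; Unit 3A 1,322.14; Unit 2C 1,985.06; Unit 1B 186.69; Unit 1A 2,606.39.
At nearest $10: Unit G1 $2,210; Unit PH1 $1,060; Unit 3A $1,320; Unit 2C $1,990; Unit 1B $190; Unit 1A $2,610. Sum = $9,380.
Difference $9,370 − $9,380 = −$10 applied to largest allocation (Unit 1A): Unit 1A becomes $2,600.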